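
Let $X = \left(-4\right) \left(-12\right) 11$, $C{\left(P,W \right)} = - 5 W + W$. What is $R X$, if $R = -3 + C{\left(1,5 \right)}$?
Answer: $-12144$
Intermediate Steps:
$C{\left(P,W \right)} = - 4 W$
$R = -23$ ($R = -3 - 20 = -23$)
$X = 528$ ($X = 48 \cdot 11 = 528$)
$R X = \left(-23\right) 528 = -12144$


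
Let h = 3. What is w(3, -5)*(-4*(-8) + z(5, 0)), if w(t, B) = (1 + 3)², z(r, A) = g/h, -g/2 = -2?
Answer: 1600/3 ≈ 533.33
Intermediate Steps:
g = 4 (g = -2*(-2) = 4)
z(r, A) = 4/3
w(t, B) = 16 (w(t, B) = 4² = 16)
w(3, -5)*(-4*(-8) + z(5, 0)) = 16*(-4*(-8) + 4/3) = 16*(32 + 4/3) = 16*(100/3) = 1600/3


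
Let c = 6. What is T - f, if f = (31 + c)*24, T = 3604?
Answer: 2716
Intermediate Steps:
f = 888 (f = (31 + 6)*24 = 37*24 = 888)
T - f = 3604 - 1*888 = 3604 - 888 = 2716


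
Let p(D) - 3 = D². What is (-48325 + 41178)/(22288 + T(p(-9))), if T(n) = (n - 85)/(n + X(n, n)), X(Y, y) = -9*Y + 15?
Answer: -4695579/14643217 ≈ -0.32067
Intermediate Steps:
p(D) = 3 + D²
X(Y, y) = 15 - 9*Y
T(n) = (-85 + n)/(15 - 8*n) (T(n) = (n - 85)/(n + (15 - 9*n)) = (-85 + n)/(15 - 8*n))
(-48325 + 41178)/(22288 + T(p(-9))) = (-48325 + 41178)/(22288 + (85 - (3 + (-9)²))/(-15 + 8*(3 + (-9)²))) = -7147/(22288 + (85 - (3 + 81))/(-15 + 8*(3 + 81))) = -7147/(22288 + (85 - 1*84)/(-15 + 8*84)) = -7147/(22288 + (85 - 84)/(-15 + 672)) = -7147/(22288 + 1/657) = -7147/14643217/657 = -7147*657/14643217 = -4695579/14643217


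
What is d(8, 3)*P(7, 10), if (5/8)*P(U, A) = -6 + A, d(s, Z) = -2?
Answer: -64/5 ≈ -12.800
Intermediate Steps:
P(U, A) = -48/5 + 8*A/5 (P(U, A) = 8*(-6 + A)/5 = -48/5 + 8*A/5)
d(8, 3)*P(7, 10) = -2*(-48/5 + (8/5)*10) = -2*(-48/5 + 16) = -2*32/5 = -64/5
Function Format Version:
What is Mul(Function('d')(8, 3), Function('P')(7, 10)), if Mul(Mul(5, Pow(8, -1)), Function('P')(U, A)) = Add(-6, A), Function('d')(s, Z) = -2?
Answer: Rational(-64, 5) ≈ -12.800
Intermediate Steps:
Function('P')(U, A) = Add(Rational(-48, 5), Mul(Rational(8, 5), A)) (Function('P')(U, A) = Mul(Rational(8, 5), Add(-6, A)) = Add(Rational(-48, 5), Mul(Rational(8, 5), A)))
Mul(Function('d')(8, 3), Function('P')(7, 10)) = Mul(-2, Add(Rational(-48, 5), Mul(Rational(8, 5), 10))) = Mul(-2, Add(Rational(-48, 5), 16)) = Mul(-2, Rational(32, 5)) = Rational(-64, 5)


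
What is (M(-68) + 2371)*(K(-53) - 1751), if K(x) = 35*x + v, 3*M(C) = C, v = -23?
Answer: -25566305/3 ≈ -8.5221e+6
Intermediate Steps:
M(C) = C/3
K(x) = -23 + 35*x (K(x) = 35*x - 23 = -23 + 35*x)
(M(-68) + 2371)*(K(-53) - 1751) = ((1/3)*(-68) + 2371)*((-23 + 35*(-53)) - 1751) = (-68/3 + 2371)*((-23 - 1855) - 1751) = 7045*(-1878 - 1751)/3 = (7045/3)*(-3629) = -25566305/3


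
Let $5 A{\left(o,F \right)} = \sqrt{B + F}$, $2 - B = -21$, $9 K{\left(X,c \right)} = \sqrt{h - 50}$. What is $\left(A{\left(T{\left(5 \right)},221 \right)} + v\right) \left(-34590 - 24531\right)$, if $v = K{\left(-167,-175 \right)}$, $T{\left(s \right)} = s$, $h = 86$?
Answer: $-39414 - \frac{118242 \sqrt{61}}{5} \approx -2.2411 \cdot 10^{5}$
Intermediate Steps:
$K{\left(X,c \right)} = \frac{2}{3}$ ($K{\left(X,c \right)} = \frac{\sqrt{86 - 50}}{9} = \frac{\sqrt{36}}{9} = \frac{1}{9} \cdot 6 = \frac{2}{3}$)
$B = 23$ ($B = 2 - -21 = 2 + 21 = 23$)
$v = \frac{2}{3} \approx 0.66667$
$A{\left(o,F \right)} = \frac{\sqrt{23 + F}}{5}$
$\left(A{\left(T{\left(5 \right)},221 \right)} + v\right) \left(-34590 - 24531\right) = \left(\frac{\sqrt{23 + 221}}{5} + \frac{2}{3}\right) \left(-34590 - 24531\right) = \left(\frac{\sqrt{244}}{5} + \frac{2}{3}\right) \left(-59121\right) = \left(\frac{2 \sqrt{61}}{5} + \frac{2}{3}\right) \left(-59121\right) = \left(\frac{2}{3} + \frac{2 \sqrt{61}}{5}\right) \left(-59121\right) = -39414 - \frac{118242 \sqrt{61}}{5}$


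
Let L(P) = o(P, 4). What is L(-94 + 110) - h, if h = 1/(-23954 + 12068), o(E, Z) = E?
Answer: 190177/11886 ≈ 16.000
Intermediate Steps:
L(P) = P
h = -1/11886 (h = 1/(-11886) = -1/11886 ≈ -8.4133e-5)
L(-94 + 110) - h = (-94 + 110) - 1*(-1/11886) = 16 + 1/11886 = 190177/11886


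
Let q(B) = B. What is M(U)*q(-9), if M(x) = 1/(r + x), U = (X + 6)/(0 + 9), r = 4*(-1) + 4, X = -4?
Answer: -81/2 ≈ -40.500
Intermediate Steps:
r = 0 (r = -4 + 4 = 0)
U = 2/9 (U = (-4 + 6)/(0 + 9) = 2/9 ≈ 0.22222)
M(x) = 1/x (M(x) = 1/(0 + x) = 1/x)
M(U)*q(-9) = -9/(2/9) = (9/2)*(-9) = -81/2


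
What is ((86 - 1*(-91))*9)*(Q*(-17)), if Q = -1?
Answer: 27081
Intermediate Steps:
((86 - 1*(-91))*9)*(Q*(-17)) = ((86 - 1*(-91))*9)*(-1*(-17)) = ((86 + 91)*9)*17 = (177*9)*17 = 1593*17 = 27081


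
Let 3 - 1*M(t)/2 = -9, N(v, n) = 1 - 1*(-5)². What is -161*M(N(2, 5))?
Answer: -3864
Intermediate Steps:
N(v, n) = -24 (N(v, n) = 1 - 1*25 = 1 - 25 = -24)
M(t) = 24 (M(t) = 6 - 2*(-9) = 6 + 18 = 24)
-161*M(N(2, 5)) = -161*24 = -3864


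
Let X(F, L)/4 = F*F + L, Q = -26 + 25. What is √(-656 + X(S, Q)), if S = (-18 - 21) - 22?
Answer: 4*√889 ≈ 119.26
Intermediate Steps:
S = -61 (S = -39 - 22 = -61)
Q = -1
X(F, L) = 4*L + 4*F² (X(F, L) = 4*(F*F + L) = 4*(F² + L) = 4*(L + F²) = 4*L + 4*F²)
√(-656 + X(S, Q)) = √(-656 + (4*(-1) + 4*(-61)²)) = √(-656 + (-4 + 4*3721)) = √(-656 + (-4 + 14884)) = √(-656 + 14880) = √14224 = 4*√889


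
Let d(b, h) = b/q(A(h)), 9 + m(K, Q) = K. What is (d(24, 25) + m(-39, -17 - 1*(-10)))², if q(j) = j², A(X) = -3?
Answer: 18496/9 ≈ 2055.1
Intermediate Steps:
m(K, Q) = -9 + K
d(b, h) = b/9 (d(b, h) = b/((-3)²) = b/9)
(d(24, 25) + m(-39, -17 - 1*(-10)))² = ((⅑)*24 + (-9 - 39))² = (8/3 - 48)² = (-136/3)² = 18496/9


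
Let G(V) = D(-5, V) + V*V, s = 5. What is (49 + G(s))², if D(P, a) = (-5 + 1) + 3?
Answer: 5329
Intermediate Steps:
D(P, a) = -1 (D(P, a) = -4 + 3 = -1)
G(V) = -1 + V² (G(V) = -1 + V*V = -1 + V²)
(49 + G(s))² = (49 + (-1 + 5²))² = (49 + (-1 + 25))² = (49 + 24)² = 73² = 5329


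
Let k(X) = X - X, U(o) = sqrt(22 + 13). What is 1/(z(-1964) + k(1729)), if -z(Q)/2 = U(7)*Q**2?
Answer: -sqrt(35)/270010720 ≈ -2.1911e-8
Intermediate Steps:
U(o) = sqrt(35)
z(Q) = -2*sqrt(35)*Q**2
k(X) = 0
1/(z(-1964) + k(1729)) = 1/(-2*sqrt(35)*(-1964)**2 + 0) = 1/(-2*sqrt(35)*3857296 + 0) = 1/(-7714592*sqrt(35) + 0) = 1/(-7714592*sqrt(35)) = -sqrt(35)/270010720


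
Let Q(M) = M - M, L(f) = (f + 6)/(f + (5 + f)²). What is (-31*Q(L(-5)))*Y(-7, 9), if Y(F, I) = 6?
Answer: 0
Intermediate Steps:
L(f) = (6 + f)/(f + (5 + f)²)
Q(M) = 0
(-31*Q(L(-5)))*Y(-7, 9) = -31*0*6 = 0*6 = 0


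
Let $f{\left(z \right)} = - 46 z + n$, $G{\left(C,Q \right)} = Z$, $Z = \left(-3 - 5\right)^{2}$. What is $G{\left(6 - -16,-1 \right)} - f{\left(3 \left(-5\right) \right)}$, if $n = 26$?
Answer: $-652$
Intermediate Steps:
$Z = 64$ ($Z = \left(-8\right)^{2} = 64$)
$G{\left(C,Q \right)} = 64$
$f{\left(z \right)} = 26 - 46 z$ ($f{\left(z \right)} = - 46 z + 26 = 26 - 46 z$)
$G{\left(6 - -16,-1 \right)} - f{\left(3 \left(-5\right) \right)} = 64 - \left(26 - 46 \cdot 3 \left(-5\right)\right) = 64 - \left(26 - -690\right) = 64 - \left(26 + 690\right) = 64 - 716 = -652$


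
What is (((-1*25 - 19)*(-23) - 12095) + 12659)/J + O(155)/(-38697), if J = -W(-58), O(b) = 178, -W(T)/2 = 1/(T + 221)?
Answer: 4970397290/38697 ≈ 1.2844e+5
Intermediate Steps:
W(T) = -2/(221 + T) (W(T) = -2/(T + 221) = -2/(221 + T))
J = 2/163 (J = -(-2)/(221 - 58) = -(-2)/163 = -1*(-2/163) = 2/163 ≈ 0.012270)
(((-1*25 - 19)*(-23) - 12095) + 12659)/J + O(155)/(-38697) = (((-1*25 - 19)*(-23) - 12095) + 12659)/(2/163) + 178/(-38697) = (((-25 - 19)*(-23) - 12095) + 12659)*(163/2) + 178*(-1/38697) = ((-44*(-23) - 12095) + 12659)*(163/2) - 178/38697 = ((1012 - 12095) + 12659)*(163/2) - 178/38697 = (-11083 + 12659)*(163/2) - 178/38697 = 1576*(163/2) - 178/38697 = 128444 - 178/38697 = 4970397290/38697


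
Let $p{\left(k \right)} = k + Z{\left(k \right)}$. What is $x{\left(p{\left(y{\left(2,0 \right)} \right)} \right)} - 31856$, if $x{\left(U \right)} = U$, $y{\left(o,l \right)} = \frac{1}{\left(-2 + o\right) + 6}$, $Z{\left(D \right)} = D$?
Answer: $- \frac{95567}{3} \approx -31856.0$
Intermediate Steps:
$y{\left(o,l \right)} = \frac{1}{4 + o}$
$p{\left(k \right)} = 2 k$ ($p{\left(k \right)} = k + k = 2 k$)
$x{\left(p{\left(y{\left(2,0 \right)} \right)} \right)} - 31856 = \frac{2}{4 + 2} - 31856 = \frac{2}{6} - 31856 = 2 \cdot \frac{1}{6} - 31856 = \frac{1}{3} - 31856 = - \frac{95567}{3}$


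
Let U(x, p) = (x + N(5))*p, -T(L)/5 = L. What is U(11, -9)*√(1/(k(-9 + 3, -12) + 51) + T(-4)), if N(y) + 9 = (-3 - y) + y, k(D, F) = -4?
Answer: 9*√44227/47 ≈ 40.271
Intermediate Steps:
T(L) = -5*L
N(y) = -12 (N(y) = -9 + ((-3 - y) + y) = -9 - 3 = -12)
U(x, p) = p*(-12 + x) (U(x, p) = (x - 12)*p = (-12 + x)*p = p*(-12 + x))
U(11, -9)*√(1/(k(-9 + 3, -12) + 51) + T(-4)) = (-9*(-12 + 11))*√(1/(-4 + 51) - 5*(-4)) = (-9*(-1))*√(1/47 + 20) = 9*√(1/47 + 20) = 9*√(941/47) = 9*(√44227/47) = 9*√44227/47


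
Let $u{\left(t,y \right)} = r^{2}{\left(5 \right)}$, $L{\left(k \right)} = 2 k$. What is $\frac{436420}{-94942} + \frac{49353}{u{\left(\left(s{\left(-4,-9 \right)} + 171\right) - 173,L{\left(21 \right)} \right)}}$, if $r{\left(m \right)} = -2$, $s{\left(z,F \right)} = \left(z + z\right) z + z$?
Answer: $\frac{2341963423}{189884} \approx 12334.0$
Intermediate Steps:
$s{\left(z,F \right)} = z + 2 z^{2}$ ($s{\left(z,F \right)} = 2 z z + z = 2 z^{2} + z = z + 2 z^{2}$)
$u{\left(t,y \right)} = 4$ ($u{\left(t,y \right)} = \left(-2\right)^{2} = 4$)
$\frac{436420}{-94942} + \frac{49353}{u{\left(\left(s{\left(-4,-9 \right)} + 171\right) - 173,L{\left(21 \right)} \right)}} = \frac{436420}{-94942} + \frac{49353}{4} = 436420 \left(- \frac{1}{94942}\right) + 49353 \cdot \frac{1}{4} = - \frac{218210}{47471} + \frac{49353}{4} = \frac{2341963423}{189884}$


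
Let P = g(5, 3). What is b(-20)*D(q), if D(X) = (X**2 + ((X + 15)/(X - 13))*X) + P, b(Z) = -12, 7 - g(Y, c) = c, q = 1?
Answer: -44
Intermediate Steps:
g(Y, c) = 7 - c
P = 4 (P = 7 - 1*3 = 7 - 3 = 4)
D(X) = 4 + X**2 + X*(15 + X)/(-13 + X) (D(X) = (X**2 + ((X + 15)/(X - 13))*X) + 4 = (X**2 + ((15 + X)/(-13 + X))*X) + 4 = (X**2 + X*(15 + X)/(-13 + X)) + 4 = 4 + X**2 + X*(15 + X)/(-13 + X))
b(-20)*D(q) = -12*(-52 + 1**3 - 12*1**2 + 19*1)/(-13 + 1) = -12*(-52 + 1 - 12*1 + 19)/(-12) = -(-1)*(-52 + 1 - 12 + 19) = -(-1)*(-44) = -12*11/3 = -44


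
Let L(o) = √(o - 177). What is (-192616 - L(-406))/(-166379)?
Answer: 192616/166379 + I*√583/166379 ≈ 1.1577 + 0.00014512*I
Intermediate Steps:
L(o) = √(-177 + o)
(-192616 - L(-406))/(-166379) = (-192616 - √(-177 - 406))/(-166379) = (-192616 - √(-583))*(-1/166379) = (-192616 - I*√583)*(-1/166379) = 192616/166379 + I*√583/166379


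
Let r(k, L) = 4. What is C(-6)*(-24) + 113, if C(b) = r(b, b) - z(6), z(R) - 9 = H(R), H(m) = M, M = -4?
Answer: 137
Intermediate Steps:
H(m) = -4
z(R) = 5 (z(R) = 9 - 4 = 5)
C(b) = -1 (C(b) = 4 - 1*5 = 4 - 5 = -1)
C(-6)*(-24) + 113 = -1*(-24) + 113 = 24 + 113 = 137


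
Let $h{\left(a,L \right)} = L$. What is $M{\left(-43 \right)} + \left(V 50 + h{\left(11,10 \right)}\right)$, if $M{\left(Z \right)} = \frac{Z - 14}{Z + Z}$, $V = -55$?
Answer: $- \frac{235583}{86} \approx -2739.3$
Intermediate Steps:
$M{\left(Z \right)} = \frac{-14 + Z}{2 Z}$
$M{\left(-43 \right)} + \left(V 50 + h{\left(11,10 \right)}\right) = \frac{-14 - 43}{2 \left(-43\right)} + \left(\left(-55\right) 50 + 10\right) = \frac{1}{2} \left(- \frac{1}{43}\right) \left(-57\right) + \left(-2750 + 10\right) = \frac{57}{86} - 2740 = - \frac{235583}{86}$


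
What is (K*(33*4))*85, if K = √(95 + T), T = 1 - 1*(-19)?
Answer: 11220*√115 ≈ 1.2032e+5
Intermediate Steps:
T = 20 (T = 1 + 19 = 20)
K = √115 (K = √(95 + 20) = √115 ≈ 10.724)
(K*(33*4))*85 = (√115*(33*4))*85 = (√115*132)*85 = (132*√115)*85 = 11220*√115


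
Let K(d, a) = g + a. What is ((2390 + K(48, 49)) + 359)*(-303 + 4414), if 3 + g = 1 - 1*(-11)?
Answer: 11539577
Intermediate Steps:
g = 9 (g = -3 + (1 - 1*(-11)) = -3 + (1 + 11) = -3 + 12 = 9)
K(d, a) = 9 + a
((2390 + K(48, 49)) + 359)*(-303 + 4414) = ((2390 + (9 + 49)) + 359)*(-303 + 4414) = ((2390 + 58) + 359)*4111 = (2448 + 359)*4111 = 2807*4111 = 11539577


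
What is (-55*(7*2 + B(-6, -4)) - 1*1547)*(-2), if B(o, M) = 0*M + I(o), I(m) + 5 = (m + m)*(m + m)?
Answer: 19924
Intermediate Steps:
I(m) = -5 + 4*m² (I(m) = -5 + (m + m)*(m + m) = -5 + (2*m)*(2*m) = -5 + 4*m²)
B(o, M) = -5 + 4*o² (B(o, M) = 0*M + (-5 + 4*o²) = 0 + (-5 + 4*o²) = -5 + 4*o²)
(-55*(7*2 + B(-6, -4)) - 1*1547)*(-2) = (-55*(7*2 + (-5 + 4*(-6)²)) - 1*1547)*(-2) = (-55*(14 + (-5 + 4*36)) - 1547)*(-2) = (-55*(14 + (-5 + 144)) - 1547)*(-2) = (-55*(14 + 139) - 1547)*(-2) = (-55*153 - 1547)*(-2) = (-8415 - 1547)*(-2) = -9962*(-2) = 19924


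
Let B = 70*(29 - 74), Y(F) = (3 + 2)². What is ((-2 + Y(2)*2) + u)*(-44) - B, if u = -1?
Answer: 1082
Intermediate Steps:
Y(F) = 25 (Y(F) = 5² = 25)
B = -3150 (B = 70*(-45) = -3150)
((-2 + Y(2)*2) + u)*(-44) - B = ((-2 + 25*2) - 1)*(-44) - 1*(-3150) = ((-2 + 50) - 1)*(-44) + 3150 = (48 - 1)*(-44) + 3150 = 47*(-44) + 3150 = -2068 + 3150 = 1082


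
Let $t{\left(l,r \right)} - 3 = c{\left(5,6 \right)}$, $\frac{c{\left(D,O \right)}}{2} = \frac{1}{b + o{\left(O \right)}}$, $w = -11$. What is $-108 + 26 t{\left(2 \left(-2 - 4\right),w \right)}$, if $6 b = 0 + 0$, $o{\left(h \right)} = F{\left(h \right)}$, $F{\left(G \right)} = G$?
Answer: $- \frac{64}{3} \approx -21.333$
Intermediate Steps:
$o{\left(h \right)} = h$
$b = 0$ ($b = \frac{0 + 0}{6} = \frac{1}{6} \cdot 0 = 0$)
$c{\left(D,O \right)} = \frac{2}{O}$ ($c{\left(D,O \right)} = \frac{2}{0 + O} = \frac{2}{O}$)
$t{\left(l,r \right)} = \frac{10}{3}$ ($t{\left(l,r \right)} = 3 + \frac{2}{6} = 3 + 2 \cdot \frac{1}{6} = 3 + \frac{1}{3} = \frac{10}{3}$)
$-108 + 26 t{\left(2 \left(-2 - 4\right),w \right)} = -108 + 26 \cdot \frac{10}{3} = -108 + \frac{260}{3} = - \frac{64}{3}$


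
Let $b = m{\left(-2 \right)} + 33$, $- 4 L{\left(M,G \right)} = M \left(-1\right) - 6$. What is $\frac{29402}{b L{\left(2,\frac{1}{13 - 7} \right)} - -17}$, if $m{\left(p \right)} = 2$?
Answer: $\frac{29402}{87} \approx 337.95$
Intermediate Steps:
$L{\left(M,G \right)} = \frac{3}{2} + \frac{M}{4}$ ($L{\left(M,G \right)} = - \frac{M \left(-1\right) - 6}{4} = - \frac{- M - 6}{4} = - \frac{-6 - M}{4} = \frac{3}{2} + \frac{M}{4}$)
$b = 35$ ($b = 2 + 33 = 35$)
$\frac{29402}{b L{\left(2,\frac{1}{13 - 7} \right)} - -17} = \frac{29402}{35 \left(\frac{3}{2} + \frac{1}{4} \cdot 2\right) - -17} = \frac{29402}{35 \left(\frac{3}{2} + \frac{1}{2}\right) + 17} = \frac{29402}{35 \cdot 2 + 17} = \frac{29402}{70 + 17} = \frac{29402}{87}$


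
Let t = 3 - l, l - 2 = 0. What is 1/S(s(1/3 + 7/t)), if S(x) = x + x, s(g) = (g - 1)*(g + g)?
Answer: 9/1672 ≈ 0.0053828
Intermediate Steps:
l = 2 (l = 2 + 0 = 2)
t = 1 (t = 3 - 1*2 = 3 - 2 = 1)
s(g) = 2*g*(-1 + g) (s(g) = (-1 + g)*(2*g) = 2*g*(-1 + g))
S(x) = 2*x
1/S(s(1/3 + 7/t)) = 1/(2*(2*(1/3 + 7/1)*(-1 + (1/3 + 7/1)))) = 1/(2*(2*(1*(⅓) + 7*1)*(-1 + (1*(⅓) + 7*1)))) = 1/(2*(2*(⅓ + 7)*(-1 + (⅓ + 7)))) = 1/(2*(2*(22/3)*(-1 + 22/3))) = 1/(2*(2*(22/3)*(19/3))) = 1/(2*(836/9)) = 1/(1672/9) = 9/1672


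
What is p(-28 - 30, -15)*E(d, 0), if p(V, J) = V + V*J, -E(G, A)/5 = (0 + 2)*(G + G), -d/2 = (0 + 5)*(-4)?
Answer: -649600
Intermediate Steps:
d = 40 (d = -2*(0 + 5)*(-4) = -10*(-4) = -2*(-20) = 40)
E(G, A) = -20*G (E(G, A) = -5*(0 + 2)*(G + G) = -10*2*G = -20*G)
p(V, J) = V + J*V
p(-28 - 30, -15)*E(d, 0) = ((-28 - 30)*(1 - 15))*(-20*40) = -58*(-14)*(-800) = 812*(-800) = -649600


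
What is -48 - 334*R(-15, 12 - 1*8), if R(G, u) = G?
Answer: 4962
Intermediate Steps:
-48 - 334*R(-15, 12 - 1*8) = -48 - 334*(-15) = -48 + 5010 = 4962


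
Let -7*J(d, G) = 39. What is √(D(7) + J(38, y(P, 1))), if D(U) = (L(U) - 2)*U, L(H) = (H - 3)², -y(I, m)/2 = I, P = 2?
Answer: √4529/7 ≈ 9.6140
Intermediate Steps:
y(I, m) = -2*I
J(d, G) = -39/7 (J(d, G) = -⅐*39 = -39/7)
L(H) = (-3 + H)²
D(U) = U*(-2 + (-3 + U)²) (D(U) = ((-3 + U)² - 2)*U = (-2 + (-3 + U)²)*U = U*(-2 + (-3 + U)²))
√(D(7) + J(38, y(P, 1))) = √(7*(-2 + (-3 + 7)²) - 39/7) = √(7*(-2 + 4²) - 39/7) = √(7*(-2 + 16) - 39/7) = √(7*14 - 39/7) = √(98 - 39/7) = √(647/7) = √4529/7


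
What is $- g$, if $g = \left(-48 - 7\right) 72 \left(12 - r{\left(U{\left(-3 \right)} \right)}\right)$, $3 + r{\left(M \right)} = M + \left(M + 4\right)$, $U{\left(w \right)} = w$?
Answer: $67320$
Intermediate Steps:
$r{\left(M \right)} = 1 + 2 M$ ($r{\left(M \right)} = -3 + \left(M + \left(M + 4\right)\right) = -3 + \left(M + \left(4 + M\right)\right) = -3 + \left(4 + 2 M\right) = 1 + 2 M$)
$g = -67320$ ($g = \left(-48 - 7\right) 72 \left(12 - \left(1 + 2 \left(-3\right)\right)\right) = \left(-55\right) 72 \left(12 - \left(1 - 6\right)\right) = - 3960 \left(12 - -5\right) = - 3960 \left(12 + 5\right) = \left(-3960\right) 17 = -67320$)
$- g = \left(-1\right) \left(-67320\right) = 67320$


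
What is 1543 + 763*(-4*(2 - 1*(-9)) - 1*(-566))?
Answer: 399829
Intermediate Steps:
1543 + 763*(-4*(2 - 1*(-9)) - 1*(-566)) = 1543 + 763*(-4*(2 + 9) + 566) = 1543 + 763*(-4*11 + 566) = 1543 + 763*(-44 + 566) = 1543 + 763*522 = 1543 + 398286 = 399829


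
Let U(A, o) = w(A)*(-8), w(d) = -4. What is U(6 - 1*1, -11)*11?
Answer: 352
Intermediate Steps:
U(A, o) = 32 (U(A, o) = -4*(-8) = 32)
U(6 - 1*1, -11)*11 = 32*11 = 352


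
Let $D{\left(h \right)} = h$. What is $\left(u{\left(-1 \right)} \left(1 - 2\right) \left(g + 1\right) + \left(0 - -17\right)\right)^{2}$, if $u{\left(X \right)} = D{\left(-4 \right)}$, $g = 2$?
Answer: $841$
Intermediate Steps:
$u{\left(X \right)} = -4$
$\left(u{\left(-1 \right)} \left(1 - 2\right) \left(g + 1\right) + \left(0 - -17\right)\right)^{2} = \left(- 4 \left(1 - 2\right) \left(2 + 1\right) + \left(0 - -17\right)\right)^{2} = \left(- 4 \left(\left(-1\right) 3\right) + \left(0 + 17\right)\right)^{2} = \left(\left(-4\right) \left(-3\right) + 17\right)^{2} = \left(12 + 17\right)^{2} = 29^{2} = 841$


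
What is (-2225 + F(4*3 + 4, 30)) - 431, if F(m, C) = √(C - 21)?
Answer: -2653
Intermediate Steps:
F(m, C) = √(-21 + C)
(-2225 + F(4*3 + 4, 30)) - 431 = (-2225 + √(-21 + 30)) - 431 = (-2225 + √9) - 431 = (-2225 + 3) - 431 = -2222 - 431 = -2653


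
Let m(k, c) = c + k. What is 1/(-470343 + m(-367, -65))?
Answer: -1/470775 ≈ -2.1242e-6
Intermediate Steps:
1/(-470343 + m(-367, -65)) = 1/(-470343 + (-65 - 367)) = 1/(-470343 - 432) = 1/(-470775) = -1/470775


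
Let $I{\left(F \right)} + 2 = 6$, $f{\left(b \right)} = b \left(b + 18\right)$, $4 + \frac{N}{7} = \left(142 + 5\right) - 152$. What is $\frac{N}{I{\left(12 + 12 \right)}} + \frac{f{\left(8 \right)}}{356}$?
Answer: $- \frac{5399}{356} \approx -15.166$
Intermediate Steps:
$N = -63$ ($N = -28 + 7 \left(\left(142 + 5\right) - 152\right) = -28 + 7 \left(147 - 152\right) = -28 + 7 \left(-5\right) = -28 - 35 = -63$)
$f{\left(b \right)} = b \left(18 + b\right)$
$I{\left(F \right)} = 4$ ($I{\left(F \right)} = -2 + 6 = 4$)
$\frac{N}{I{\left(12 + 12 \right)}} + \frac{f{\left(8 \right)}}{356} = - \frac{63}{4} + \frac{8 \left(18 + 8\right)}{356} = \left(-63\right) \frac{1}{4} + 8 \cdot 26 \cdot \frac{1}{356} = - \frac{63}{4} + 208 \cdot \frac{1}{356} = - \frac{63}{4} + \frac{52}{89} = - \frac{5399}{356}$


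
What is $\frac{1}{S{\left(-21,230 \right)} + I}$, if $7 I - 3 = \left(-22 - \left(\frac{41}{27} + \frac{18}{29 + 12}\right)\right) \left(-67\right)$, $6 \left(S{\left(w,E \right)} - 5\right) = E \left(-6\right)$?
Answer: $\frac{7749}{36703} \approx 0.21113$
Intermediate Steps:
$S{\left(w,E \right)} = 5 - E$ ($S{\left(w,E \right)} = 5 + \frac{E \left(-6\right)}{6} = 5 + \frac{\left(-6\right) E}{6} = 5 - E$)
$I = \frac{1780228}{7749}$ ($I = \frac{3}{7} + \frac{\left(-22 - \left(\frac{41}{27} + \frac{18}{29 + 12}\right)\right) \left(-67\right)}{7} = \frac{3}{7} + \frac{\left(-22 - \left(\frac{41}{27} + \frac{18}{41}\right)\right) \left(-67\right)}{7} = \frac{3}{7} + \frac{\left(-22 - \frac{2167}{1107}\right) \left(-67\right)}{7} = \frac{3}{7} + \frac{\left(- \frac{26521}{1107}\right) \left(-67\right)}{7} = \frac{3}{7} + \frac{1}{7} \cdot \frac{1776907}{1107} = \frac{3}{7} + \frac{1776907}{7749} = \frac{1780228}{7749} \approx 229.74$)
$\frac{1}{S{\left(-21,230 \right)} + I} = \frac{1}{\left(5 - 230\right) + \frac{1780228}{7749}} = \frac{1}{-225 + \frac{1780228}{7749}} = \frac{1}{\frac{36703}{7749}} = \frac{7749}{36703}$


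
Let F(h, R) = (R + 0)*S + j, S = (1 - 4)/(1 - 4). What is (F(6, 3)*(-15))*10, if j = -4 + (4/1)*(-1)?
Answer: 750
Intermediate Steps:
S = 1 (S = -3/(-3) = -3*(-⅓) = 1)
j = -8 (j = -4 + (4*1)*(-1) = -4 + 4*(-1) = -4 - 4 = -8)
F(h, R) = -8 + R (F(h, R) = (R + 0)*1 - 8 = R*1 - 8 = R - 8 = -8 + R)
(F(6, 3)*(-15))*10 = ((-8 + 3)*(-15))*10 = -5*(-15)*10 = 75*10 = 750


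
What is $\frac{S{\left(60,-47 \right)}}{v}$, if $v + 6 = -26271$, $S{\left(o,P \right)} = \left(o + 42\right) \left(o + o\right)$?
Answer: $- \frac{4080}{8759} \approx -0.46581$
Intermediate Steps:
$S{\left(o,P \right)} = 2 o \left(42 + o\right)$ ($S{\left(o,P \right)} = \left(42 + o\right) 2 o = 2 o \left(42 + o\right)$)
$v = -26277$ ($v = -6 - 26271 = -26277$)
$\frac{S{\left(60,-47 \right)}}{v} = \frac{2 \cdot 60 \left(42 + 60\right)}{-26277} = 2 \cdot 60 \cdot 102 \left(- \frac{1}{26277}\right) = 12240 \left(- \frac{1}{26277}\right) = - \frac{4080}{8759}$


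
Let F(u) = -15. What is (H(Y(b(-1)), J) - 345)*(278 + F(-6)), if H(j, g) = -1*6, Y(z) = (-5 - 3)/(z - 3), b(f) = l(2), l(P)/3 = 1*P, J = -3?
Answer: -92313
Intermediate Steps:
l(P) = 3*P (l(P) = 3*(1*P) = 3*P)
b(f) = 6 (b(f) = 3*2 = 6)
Y(z) = -8/(-3 + z)
H(j, g) = -6
(H(Y(b(-1)), J) - 345)*(278 + F(-6)) = (-6 - 345)*(278 - 15) = -351*263 = -92313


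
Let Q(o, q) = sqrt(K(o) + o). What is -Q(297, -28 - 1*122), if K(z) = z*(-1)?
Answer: 0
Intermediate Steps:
K(z) = -z
Q(o, q) = 0 (Q(o, q) = sqrt(-o + o) = sqrt(0) = 0)
-Q(297, -28 - 1*122) = -1*0 = 0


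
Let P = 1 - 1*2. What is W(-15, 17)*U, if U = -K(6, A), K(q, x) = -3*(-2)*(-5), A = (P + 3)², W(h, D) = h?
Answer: -450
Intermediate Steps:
P = -1 (P = 1 - 2 = -1)
A = 4 (A = (-1 + 3)² = 2² = 4)
K(q, x) = -30 (K(q, x) = 6*(-5) = -30)
U = 30 (U = -1*(-30) = 30)
W(-15, 17)*U = -15*30 = -450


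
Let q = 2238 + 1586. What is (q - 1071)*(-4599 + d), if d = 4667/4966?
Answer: -4835531627/382 ≈ -1.2658e+7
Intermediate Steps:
q = 3824
d = 359/382 (d = 4667*(1/4966) = 359/382 ≈ 0.93979)
(q - 1071)*(-4599 + d) = (3824 - 1071)*(-4599 + 359/382) = 2753*(-1756459/382) = -4835531627/382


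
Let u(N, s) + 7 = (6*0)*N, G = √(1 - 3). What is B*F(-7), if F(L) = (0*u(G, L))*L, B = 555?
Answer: 0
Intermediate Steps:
G = I*√2 (G = √(-2) = I*√2 ≈ 1.4142*I)
u(N, s) = -7 (u(N, s) = -7 + (6*0)*N = -7 + 0*N = -7 + 0 = -7)
F(L) = 0 (F(L) = (0*(-7))*L = 0*L = 0)
B*F(-7) = 555*0 = 0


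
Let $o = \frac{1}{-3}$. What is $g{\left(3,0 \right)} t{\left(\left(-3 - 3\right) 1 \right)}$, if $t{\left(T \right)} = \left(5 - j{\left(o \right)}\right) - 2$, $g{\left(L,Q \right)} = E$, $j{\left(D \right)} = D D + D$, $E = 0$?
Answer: $0$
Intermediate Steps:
$o = - \frac{1}{3} \approx -0.33333$
$j{\left(D \right)} = D + D^{2}$ ($j{\left(D \right)} = D^{2} + D = D + D^{2}$)
$g{\left(L,Q \right)} = 0$
$t{\left(T \right)} = \frac{29}{9}$ ($t{\left(T \right)} = \left(5 - - \frac{1 - \frac{1}{3}}{3}\right) - 2 = \left(5 - \left(- \frac{1}{3}\right) \frac{2}{3}\right) - 2 = \left(5 - - \frac{2}{9}\right) - 2 = \left(5 + \frac{2}{9}\right) - 2 = \frac{47}{9} - 2 = \frac{29}{9}$)
$g{\left(3,0 \right)} t{\left(\left(-3 - 3\right) 1 \right)} = 0 \cdot \frac{29}{9} = 0$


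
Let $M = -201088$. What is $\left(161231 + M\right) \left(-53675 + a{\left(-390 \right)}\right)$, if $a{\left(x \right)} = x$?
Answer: $2154868705$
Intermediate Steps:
$\left(161231 + M\right) \left(-53675 + a{\left(-390 \right)}\right) = \left(161231 - 201088\right) \left(-53675 - 390\right) = \left(-39857\right) \left(-54065\right) = 2154868705$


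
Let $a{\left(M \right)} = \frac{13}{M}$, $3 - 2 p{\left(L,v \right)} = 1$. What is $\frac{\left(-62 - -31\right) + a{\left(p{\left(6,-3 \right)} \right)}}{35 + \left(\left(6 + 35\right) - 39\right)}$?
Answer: $- \frac{18}{37} \approx -0.48649$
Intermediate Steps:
$p{\left(L,v \right)} = 1$ ($p{\left(L,v \right)} = \frac{3}{2} - \frac{1}{2} = 1$)
$\frac{\left(-62 - -31\right) + a{\left(p{\left(6,-3 \right)} \right)}}{35 + \left(\left(6 + 35\right) - 39\right)} = \frac{\left(-62 - -31\right) + \frac{13}{1}}{35 + \left(\left(6 + 35\right) - 39\right)} = \frac{\left(-62 + 31\right) + 13 \cdot 1}{35 + \left(41 - 39\right)} = \frac{-31 + 13}{35 + 2} = \frac{1}{37} \left(-18\right) = - \frac{18}{37}$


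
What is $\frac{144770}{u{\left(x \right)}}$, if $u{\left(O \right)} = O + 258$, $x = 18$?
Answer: $\frac{72385}{138} \approx 524.53$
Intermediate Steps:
$u{\left(O \right)} = 258 + O$
$\frac{144770}{u{\left(x \right)}} = \frac{144770}{258 + 18} = \frac{144770}{276} = 144770 \cdot \frac{1}{276} = \frac{72385}{138}$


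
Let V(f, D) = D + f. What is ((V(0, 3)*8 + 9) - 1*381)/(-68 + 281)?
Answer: -116/71 ≈ -1.6338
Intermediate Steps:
((V(0, 3)*8 + 9) - 1*381)/(-68 + 281) = (((3 + 0)*8 + 9) - 1*381)/(-68 + 281) = ((3*8 + 9) - 381)/213 = ((24 + 9) - 381)*(1/213) = (33 - 381)*(1/213) = -348*1/213 = -116/71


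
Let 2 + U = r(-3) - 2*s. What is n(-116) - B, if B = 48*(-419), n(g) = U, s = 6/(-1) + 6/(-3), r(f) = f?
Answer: 20123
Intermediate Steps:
s = -8 (s = 6*(-1) + 6*(-⅓) = -6 - 2 = -8)
U = 11 (U = -2 + (-3 - 2*(-8)) = -2 + (-3 + 16) = -2 + 13 = 11)
n(g) = 11
B = -20112
n(-116) - B = 11 - 1*(-20112) = 11 + 20112 = 20123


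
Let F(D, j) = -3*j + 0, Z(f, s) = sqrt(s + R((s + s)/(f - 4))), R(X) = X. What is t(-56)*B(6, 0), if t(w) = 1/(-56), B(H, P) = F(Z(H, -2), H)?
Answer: 9/28 ≈ 0.32143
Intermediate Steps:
Z(f, s) = sqrt(s + 2*s/(-4 + f)) (Z(f, s) = sqrt(s + (s + s)/(f - 4)) = sqrt(s + (2*s)/(-4 + f)) = sqrt(s + 2*s/(-4 + f)))
F(D, j) = -3*j
B(H, P) = -3*H
t(w) = -1/56
t(-56)*B(6, 0) = -(-3)*6/56 = -1/56*(-18) = 9/28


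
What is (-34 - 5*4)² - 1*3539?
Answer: -623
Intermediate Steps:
(-34 - 5*4)² - 1*3539 = (-34 - 20)² - 3539 = (-54)² - 3539 = 2916 - 3539 = -623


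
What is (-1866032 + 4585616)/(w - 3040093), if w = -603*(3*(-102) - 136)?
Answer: -2719584/2773567 ≈ -0.98054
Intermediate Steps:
w = 266526 (w = -603*(-306 - 136) = -603*(-442) = 266526)
(-1866032 + 4585616)/(w - 3040093) = (-1866032 + 4585616)/(266526 - 3040093) = 2719584/(-2773567) = 2719584*(-1/2773567) = -2719584/2773567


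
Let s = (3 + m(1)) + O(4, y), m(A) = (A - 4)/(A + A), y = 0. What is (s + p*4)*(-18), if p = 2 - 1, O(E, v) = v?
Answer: -99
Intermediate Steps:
p = 1
m(A) = (-4 + A)/(2*A) (m(A) = (-4 + A)/((2*A)) = (-4 + A)*(1/(2*A)) = (-4 + A)/(2*A))
s = 3/2 (s = (3 + (1/2)*(-4 + 1)/1) + 0 = (3 + (1/2)*1*(-3)) + 0 = (3 - 3/2) + 0 = 3/2 + 0 = 3/2 ≈ 1.5000)
(s + p*4)*(-18) = (3/2 + 1*4)*(-18) = (3/2 + 4)*(-18) = (11/2)*(-18) = -99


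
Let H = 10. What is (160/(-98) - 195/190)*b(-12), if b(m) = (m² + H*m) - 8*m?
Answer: -297060/931 ≈ -319.08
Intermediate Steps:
b(m) = m² + 2*m (b(m) = (m² + 10*m) - 8*m = m² + 2*m)
(160/(-98) - 195/190)*b(-12) = (160/(-98) - 195/190)*(-12*(2 - 12)) = (160*(-1/98) - 195*1/190)*(-12*(-10)) = (-80/49 - 39/38)*120 = -4951/1862*120 = -297060/931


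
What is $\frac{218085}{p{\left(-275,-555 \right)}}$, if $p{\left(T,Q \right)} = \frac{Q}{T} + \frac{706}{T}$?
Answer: $- \frac{59973375}{151} \approx -3.9717 \cdot 10^{5}$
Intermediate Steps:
$p{\left(T,Q \right)} = \frac{706}{T} + \frac{Q}{T}$
$\frac{218085}{p{\left(-275,-555 \right)}} = \frac{218085}{\frac{1}{-275} \left(706 - 555\right)} = \frac{218085}{\left(- \frac{1}{275}\right) 151} = \frac{218085}{- \frac{151}{275}} = 218085 \left(- \frac{275}{151}\right) = - \frac{59973375}{151}$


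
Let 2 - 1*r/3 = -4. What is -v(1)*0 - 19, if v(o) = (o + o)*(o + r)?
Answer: -19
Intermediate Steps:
r = 18 (r = 6 - 3*(-4) = 6 + 12 = 18)
v(o) = 2*o*(18 + o) (v(o) = (o + o)*(o + 18) = (2*o)*(18 + o) = 2*o*(18 + o))
-v(1)*0 - 19 = -2*(18 + 1)*0 - 19 = -2*19*0 - 19 = -1*38*0 - 19 = -38*0 - 19 = 0 - 19 = -19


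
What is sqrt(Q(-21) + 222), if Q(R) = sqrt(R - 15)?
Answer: sqrt(222 + 6*I) ≈ 14.901 + 0.2013*I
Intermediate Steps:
Q(R) = sqrt(-15 + R)
sqrt(Q(-21) + 222) = sqrt(sqrt(-15 - 21) + 222) = sqrt(sqrt(-36) + 222) = sqrt(6*I + 222) = sqrt(222 + 6*I)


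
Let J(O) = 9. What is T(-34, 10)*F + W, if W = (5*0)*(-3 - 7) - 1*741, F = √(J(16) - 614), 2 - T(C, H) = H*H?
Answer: -741 - 1078*I*√5 ≈ -741.0 - 2410.5*I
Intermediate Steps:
T(C, H) = 2 - H² (T(C, H) = 2 - H*H = 2 - H²)
F = 11*I*√5 (F = √(9 - 614) = √(-605) = 11*I*√5 ≈ 24.597*I)
W = -741 (W = 0*(-10) - 741 = 0 - 741 = -741)
T(-34, 10)*F + W = (2 - 1*10²)*(11*I*√5) - 741 = (2 - 1*100)*(11*I*√5) - 741 = (2 - 100)*(11*I*√5) - 741 = -1078*I*√5 - 741 = -741 - 1078*I*√5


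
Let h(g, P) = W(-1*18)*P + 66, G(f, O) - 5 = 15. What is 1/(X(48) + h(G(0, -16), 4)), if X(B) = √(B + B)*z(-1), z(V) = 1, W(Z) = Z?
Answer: ⅒ + √6/15 ≈ 0.26330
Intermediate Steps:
G(f, O) = 20 (G(f, O) = 5 + 15 = 20)
h(g, P) = 66 - 18*P (h(g, P) = (-1*18)*P + 66 = -18*P + 66 = 66 - 18*P)
X(B) = √2*√B (X(B) = √(B + B)*1 = √(2*B)*1 = (√2*√B)*1 = √2*√B)
1/(X(48) + h(G(0, -16), 4)) = 1/(√2*√48 + (66 - 18*4)) = 1/(√2*(4*√3) + (66 - 72)) = 1/(4*√6 - 6) = 1/(-6 + 4*√6)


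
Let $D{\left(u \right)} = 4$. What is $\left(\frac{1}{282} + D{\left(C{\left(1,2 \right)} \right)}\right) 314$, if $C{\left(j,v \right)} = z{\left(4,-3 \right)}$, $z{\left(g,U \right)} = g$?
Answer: $\frac{177253}{141} \approx 1257.1$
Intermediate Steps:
$C{\left(j,v \right)} = 4$
$\left(\frac{1}{282} + D{\left(C{\left(1,2 \right)} \right)}\right) 314 = \left(\frac{1}{282} + 4\right) 314 = \frac{1129}{282} \cdot 314 = \frac{177253}{141}$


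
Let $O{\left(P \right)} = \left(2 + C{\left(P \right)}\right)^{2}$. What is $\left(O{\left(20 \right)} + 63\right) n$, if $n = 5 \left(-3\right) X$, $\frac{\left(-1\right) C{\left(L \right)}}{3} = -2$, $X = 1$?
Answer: $-1905$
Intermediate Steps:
$C{\left(L \right)} = 6$ ($C{\left(L \right)} = \left(-3\right) \left(-2\right) = 6$)
$n = -15$ ($n = 5 \left(-3\right) 1 = \left(-15\right) 1 = -15$)
$O{\left(P \right)} = 64$ ($O{\left(P \right)} = \left(2 + 6\right)^{2} = 8^{2} = 64$)
$\left(O{\left(20 \right)} + 63\right) n = \left(64 + 63\right) \left(-15\right) = 127 \left(-15\right) = -1905$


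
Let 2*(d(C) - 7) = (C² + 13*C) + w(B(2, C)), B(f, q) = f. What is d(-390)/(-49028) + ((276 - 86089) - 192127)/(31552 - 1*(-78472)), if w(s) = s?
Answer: -159677477/39663652 ≈ -4.0258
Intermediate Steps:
d(C) = 8 + C²/2 + 13*C/2 (d(C) = 7 + ((C² + 13*C) + 2)/2 = 7 + (2 + C² + 13*C)/2 = 7 + (1 + C²/2 + 13*C/2) = 8 + C²/2 + 13*C/2)
d(-390)/(-49028) + ((276 - 86089) - 192127)/(31552 - 1*(-78472)) = (8 + (½)*(-390)² + (13/2)*(-390))/(-49028) + ((276 - 86089) - 192127)/(31552 - 1*(-78472)) = (8 + (½)*152100 - 2535)*(-1/49028) + (-85813 - 192127)/(31552 + 78472) = (8 + 76050 - 2535)*(-1/49028) - 277940/110024 = 73523*(-1/49028) - 277940*1/110024 = -73523/49028 - 69485/27506 = -159677477/39663652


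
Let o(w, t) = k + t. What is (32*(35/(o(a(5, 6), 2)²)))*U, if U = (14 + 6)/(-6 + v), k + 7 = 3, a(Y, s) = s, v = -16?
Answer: -2800/11 ≈ -254.55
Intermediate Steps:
k = -4 (k = -7 + 3 = -4)
o(w, t) = -4 + t
U = -10/11 (U = (14 + 6)/(-6 - 16) = 20/(-22) = 20*(-1/22) = -10/11 ≈ -0.90909)
(32*(35/(o(a(5, 6), 2)²)))*U = (32*(35/((-4 + 2)²)))*(-10/11) = (32*(35/((-2)²)))*(-10/11) = (32*(35/4))*(-10/11) = 280*(-10/11) = -2800/11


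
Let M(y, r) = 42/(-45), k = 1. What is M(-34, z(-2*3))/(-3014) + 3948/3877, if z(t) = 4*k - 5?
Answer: 89271679/87639585 ≈ 1.0186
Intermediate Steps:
z(t) = -1 (z(t) = 4*1 - 5 = 4 - 5 = -1)
M(y, r) = -14/15 (M(y, r) = 42*(-1/45) = -14/15)
M(-34, z(-2*3))/(-3014) + 3948/3877 = -14/15/(-3014) + 3948/3877 = -14/15*(-1/3014) + 3948*(1/3877) = 7/22605 + 3948/3877 = 89271679/87639585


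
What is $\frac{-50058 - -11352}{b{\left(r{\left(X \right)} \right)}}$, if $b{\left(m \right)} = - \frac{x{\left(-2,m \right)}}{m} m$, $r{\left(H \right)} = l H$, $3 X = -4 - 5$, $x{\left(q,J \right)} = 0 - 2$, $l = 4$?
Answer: $-19353$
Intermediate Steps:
$x{\left(q,J \right)} = -2$ ($x{\left(q,J \right)} = 0 - 2 = -2$)
$X = -3$ ($X = \frac{-4 - 5}{3} = \frac{1}{3} \left(-9\right) = -3$)
$r{\left(H \right)} = 4 H$
$b{\left(m \right)} = 2$ ($b{\left(m \right)} = - \frac{-2}{m} m = \frac{2}{m} m = 2$)
$\frac{-50058 - -11352}{b{\left(r{\left(X \right)} \right)}} = \frac{-50058 - -11352}{2} = \left(-50058 + 11352\right) \frac{1}{2} = \left(-38706\right) \frac{1}{2} = -19353$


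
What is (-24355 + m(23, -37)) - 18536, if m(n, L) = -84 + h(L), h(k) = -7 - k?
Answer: -42945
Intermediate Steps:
m(n, L) = -91 - L (m(n, L) = -84 + (-7 - L) = -91 - L)
(-24355 + m(23, -37)) - 18536 = (-24355 + (-91 - 1*(-37))) - 18536 = (-24355 + (-91 + 37)) - 18536 = (-24355 - 54) - 18536 = -24409 - 18536 = -42945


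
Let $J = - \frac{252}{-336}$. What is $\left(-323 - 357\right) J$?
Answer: $-510$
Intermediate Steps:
$J = \frac{3}{4}$ ($J = \left(-252\right) \left(- \frac{1}{336}\right) = \frac{3}{4} \approx 0.75$)
$\left(-323 - 357\right) J = \left(-323 - 357\right) \frac{3}{4} = \left(-680\right) \frac{3}{4} = -510$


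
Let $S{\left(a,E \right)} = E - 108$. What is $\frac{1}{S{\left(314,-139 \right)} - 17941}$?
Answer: $- \frac{1}{18188} \approx -5.4981 \cdot 10^{-5}$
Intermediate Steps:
$S{\left(a,E \right)} = -108 + E$ ($S{\left(a,E \right)} = E - 108 = -108 + E$)
$\frac{1}{S{\left(314,-139 \right)} - 17941} = \frac{1}{\left(-108 - 139\right) - 17941} = \frac{1}{-247 - 17941} = \frac{1}{-18188} = - \frac{1}{18188}$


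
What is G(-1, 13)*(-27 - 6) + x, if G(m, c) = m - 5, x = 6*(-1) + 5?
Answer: 197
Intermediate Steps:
x = -1 (x = -6 + 5 = -1)
G(m, c) = -5 + m
G(-1, 13)*(-27 - 6) + x = (-5 - 1)*(-27 - 6) - 1 = -6*(-33) - 1 = 198 - 1 = 197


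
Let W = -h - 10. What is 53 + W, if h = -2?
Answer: 45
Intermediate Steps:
W = -8 (W = -1*(-2) - 10 = 2 - 10 = -8)
53 + W = 53 - 8 = 45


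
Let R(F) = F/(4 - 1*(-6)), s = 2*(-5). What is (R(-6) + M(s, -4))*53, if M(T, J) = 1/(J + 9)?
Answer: -106/5 ≈ -21.200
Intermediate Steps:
s = -10
M(T, J) = 1/(9 + J)
R(F) = F/10 (R(F) = F/(4 + 6) = F/10)
(R(-6) + M(s, -4))*53 = ((⅒)*(-6) + 1/(9 - 4))*53 = (-⅗ + 1/5)*53 = (-⅗ + ⅕)*53 = -⅖*53 = -106/5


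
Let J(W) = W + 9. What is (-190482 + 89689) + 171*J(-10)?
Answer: -100964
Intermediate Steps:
J(W) = 9 + W
(-190482 + 89689) + 171*J(-10) = (-190482 + 89689) + 171*(9 - 10) = -100793 + 171*(-1) = -100793 - 171 = -100964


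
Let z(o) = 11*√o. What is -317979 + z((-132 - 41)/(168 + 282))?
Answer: -317979 + 11*I*√346/30 ≈ -3.1798e+5 + 6.8204*I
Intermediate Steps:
-317979 + z((-132 - 41)/(168 + 282)) = -317979 + 11*√((-132 - 41)/(168 + 282)) = -317979 + 11*√(-173/450) = -317979 + 11*(I*√346/30) = -317979 + 11*I*√346/30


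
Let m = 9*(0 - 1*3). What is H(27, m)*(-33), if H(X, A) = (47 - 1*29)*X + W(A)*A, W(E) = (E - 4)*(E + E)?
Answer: 1475496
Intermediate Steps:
m = -27 (m = 9*(0 - 3) = 9*(-3) = -27)
W(E) = 2*E*(-4 + E) (W(E) = (-4 + E)*(2*E) = 2*E*(-4 + E))
H(X, A) = 18*X + 2*A²*(-4 + A) (H(X, A) = (47 - 1*29)*X + (2*A*(-4 + A))*A = (47 - 29)*X + 2*A²*(-4 + A) = 18*X + 2*A²*(-4 + A))
H(27, m)*(-33) = (18*27 + 2*(-27)²*(-4 - 27))*(-33) = (486 + 2*729*(-31))*(-33) = (486 - 45198)*(-33) = -44712*(-33) = 1475496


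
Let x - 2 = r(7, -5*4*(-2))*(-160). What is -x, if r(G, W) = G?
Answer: 1118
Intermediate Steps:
x = -1118 (x = 2 + 7*(-160) = 2 - 1120 = -1118)
-x = -1*(-1118) = 1118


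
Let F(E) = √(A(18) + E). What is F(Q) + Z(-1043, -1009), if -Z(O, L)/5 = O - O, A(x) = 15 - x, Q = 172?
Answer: 13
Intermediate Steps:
F(E) = √(-3 + E) (F(E) = √((15 - 1*18) + E) = √((15 - 18) + E) = √(-3 + E))
Z(O, L) = 0 (Z(O, L) = -5*(O - O) = -5*0 = 0)
F(Q) + Z(-1043, -1009) = √(-3 + 172) + 0 = √169 + 0 = 13 + 0 = 13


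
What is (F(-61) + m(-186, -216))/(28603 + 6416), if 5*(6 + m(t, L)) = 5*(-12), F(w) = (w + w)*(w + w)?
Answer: 14866/35019 ≈ 0.42451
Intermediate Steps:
F(w) = 4*w² (F(w) = (2*w)*(2*w) = 4*w²)
m(t, L) = -18 (m(t, L) = -6 + (5*(-12))/5 = -6 + (⅕)*(-60) = -6 - 12 = -18)
(F(-61) + m(-186, -216))/(28603 + 6416) = (4*(-61)² - 18)/(28603 + 6416) = (4*3721 - 18)/35019 = (14884 - 18)*(1/35019) = 14866*(1/35019) = 14866/35019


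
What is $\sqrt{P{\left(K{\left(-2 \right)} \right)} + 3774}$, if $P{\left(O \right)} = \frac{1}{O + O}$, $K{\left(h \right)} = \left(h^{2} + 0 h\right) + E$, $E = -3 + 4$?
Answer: $\frac{\sqrt{377410}}{10} \approx 61.434$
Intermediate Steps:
$E = 1$
$K{\left(h \right)} = 1 + h^{2}$ ($K{\left(h \right)} = \left(h^{2} + 0 h\right) + 1 = \left(h^{2} + 0\right) + 1 = h^{2} + 1 = 1 + h^{2}$)
$P{\left(O \right)} = \frac{1}{2 O}$
$\sqrt{P{\left(K{\left(-2 \right)} \right)} + 3774} = \sqrt{\frac{1}{2 \left(1 + \left(-2\right)^{2}\right)} + 3774} = \sqrt{\frac{1}{2 \left(1 + 4\right)} + 3774} = \sqrt{\frac{1}{2 \cdot 5} + 3774} = \sqrt{\frac{1}{2} \cdot \frac{1}{5} + 3774} = \sqrt{\frac{1}{10} + 3774} = \sqrt{\frac{37741}{10}} = \frac{\sqrt{377410}}{10}$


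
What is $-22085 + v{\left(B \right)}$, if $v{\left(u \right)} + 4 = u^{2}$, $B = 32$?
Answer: $-21065$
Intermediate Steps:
$v{\left(u \right)} = -4 + u^{2}$
$-22085 + v{\left(B \right)} = -22085 - \left(4 - 32^{2}\right) = -22085 + \left(-4 + 1024\right) = -22085 + 1020 = -21065$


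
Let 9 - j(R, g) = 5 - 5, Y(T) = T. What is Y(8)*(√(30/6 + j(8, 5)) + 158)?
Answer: 1264 + 8*√14 ≈ 1293.9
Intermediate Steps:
j(R, g) = 9 (j(R, g) = 9 - (5 - 5) = 9 - 1*0 = 9 + 0 = 9)
Y(8)*(√(30/6 + j(8, 5)) + 158) = 8*(√(30/6 + 9) + 158) = 8*(√(30*(⅙) + 9) + 158) = 8*(√(5 + 9) + 158) = 8*(√14 + 158) = 8*(158 + √14) = 1264 + 8*√14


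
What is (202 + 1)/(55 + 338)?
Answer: 203/393 ≈ 0.51654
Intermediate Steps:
(202 + 1)/(55 + 338) = 203/393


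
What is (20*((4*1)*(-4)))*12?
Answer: -3840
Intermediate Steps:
(20*((4*1)*(-4)))*12 = (20*(4*(-4)))*12 = (20*(-16))*12 = -320*12 = -3840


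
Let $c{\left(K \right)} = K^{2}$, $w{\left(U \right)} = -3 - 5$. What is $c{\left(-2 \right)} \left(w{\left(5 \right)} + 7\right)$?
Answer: $-4$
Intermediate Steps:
$w{\left(U \right)} = -8$
$c{\left(-2 \right)} \left(w{\left(5 \right)} + 7\right) = \left(-2\right)^{2} \left(-8 + 7\right) = 4 \left(-1\right) = -4$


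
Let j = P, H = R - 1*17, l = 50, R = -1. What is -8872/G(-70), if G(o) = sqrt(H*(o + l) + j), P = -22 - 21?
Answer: -8872*sqrt(317)/317 ≈ -498.30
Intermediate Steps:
H = -18 (H = -1 - 1*17 = -1 - 17 = -18)
P = -43
j = -43
G(o) = sqrt(-943 - 18*o) (G(o) = sqrt(-18*(o + 50) - 43) = sqrt(-18*(50 + o) - 43) = sqrt((-900 - 18*o) - 43) = sqrt(-943 - 18*o))
-8872/G(-70) = -8872/sqrt(-943 - 18*(-70)) = -8872/sqrt(-943 + 1260) = -8872*sqrt(317)/317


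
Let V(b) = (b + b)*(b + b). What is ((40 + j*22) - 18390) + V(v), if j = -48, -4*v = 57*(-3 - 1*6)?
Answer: 185545/4 ≈ 46386.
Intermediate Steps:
v = 513/4 (v = -57*(-3 - 1*6)/4 = -57*(-3 - 6)/4 = -57*(-9)/4 = -¼*(-513) = 513/4 ≈ 128.25)
V(b) = 4*b² (V(b) = (2*b)*(2*b) = 4*b²)
((40 + j*22) - 18390) + V(v) = ((40 - 48*22) - 18390) + 4*(513/4)² = ((40 - 1056) - 18390) + 4*(263169/16) = (-1016 - 18390) + 263169/4 = -19406 + 263169/4 = 185545/4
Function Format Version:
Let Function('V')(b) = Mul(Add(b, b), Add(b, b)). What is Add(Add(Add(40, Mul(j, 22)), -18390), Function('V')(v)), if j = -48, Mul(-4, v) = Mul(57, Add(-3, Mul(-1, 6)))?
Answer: Rational(185545, 4) ≈ 46386.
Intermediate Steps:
v = Rational(513, 4) (v = Mul(Rational(-1, 4), Mul(57, Add(-3, Mul(-1, 6)))) = Mul(Rational(-1, 4), Mul(57, Add(-3, -6))) = Mul(Rational(-1, 4), Mul(57, -9)) = Mul(Rational(-1, 4), -513) = Rational(513, 4) ≈ 128.25)
Function('V')(b) = Mul(4, Pow(b, 2)) (Function('V')(b) = Mul(Mul(2, b), Mul(2, b)) = Mul(4, Pow(b, 2)))
Add(Add(Add(40, Mul(j, 22)), -18390), Function('V')(v)) = Add(Add(Add(40, Mul(-48, 22)), -18390), Mul(4, Pow(Rational(513, 4), 2))) = Add(Add(Add(40, -1056), -18390), Mul(4, Rational(263169, 16))) = Add(Add(-1016, -18390), Rational(263169, 4)) = Add(-19406, Rational(263169, 4)) = Rational(185545, 4)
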